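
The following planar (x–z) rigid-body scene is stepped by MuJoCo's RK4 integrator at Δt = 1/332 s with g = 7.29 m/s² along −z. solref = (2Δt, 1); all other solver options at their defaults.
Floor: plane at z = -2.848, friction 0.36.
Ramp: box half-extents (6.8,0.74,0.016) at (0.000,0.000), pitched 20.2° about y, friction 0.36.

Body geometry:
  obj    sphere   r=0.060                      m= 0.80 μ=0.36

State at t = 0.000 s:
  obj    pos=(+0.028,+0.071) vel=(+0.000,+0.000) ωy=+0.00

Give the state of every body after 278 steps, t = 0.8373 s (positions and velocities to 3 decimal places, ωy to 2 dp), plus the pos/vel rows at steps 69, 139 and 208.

State at t = 0.8373 s:
  obj    pos=(+0.620,-0.147) vel=(+1.413,-0.520) ωy=+25.09

Key-timestep trajectory:
   step    t(s)  obj.x    obj.z    obj.vx   obj.vz 
     69  0.2078   +0.064  +0.057  +0.351  -0.129
    139  0.4187   +0.176  +0.016  +0.707  -0.260
    208  0.6265   +0.359  -0.051  +1.057  -0.389


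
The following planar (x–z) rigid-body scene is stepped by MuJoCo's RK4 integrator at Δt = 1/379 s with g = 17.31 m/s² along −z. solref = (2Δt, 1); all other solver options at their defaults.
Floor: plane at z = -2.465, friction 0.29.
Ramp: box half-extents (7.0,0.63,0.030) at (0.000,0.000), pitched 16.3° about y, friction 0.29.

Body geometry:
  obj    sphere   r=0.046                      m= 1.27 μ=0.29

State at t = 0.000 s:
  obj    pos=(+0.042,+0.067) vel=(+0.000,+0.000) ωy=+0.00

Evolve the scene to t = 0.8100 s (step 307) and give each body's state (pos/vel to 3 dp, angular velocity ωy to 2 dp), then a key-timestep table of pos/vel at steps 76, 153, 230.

State at t = 0.8100 s:
  obj    pos=(+1.135,-0.253) vel=(+2.698,-0.789) ωy=+61.10

Key-timestep trajectory:
   step    t(s)  obj.x    obj.z    obj.vx   obj.vz 
     76  0.2005   +0.109  +0.047  +0.668  -0.195
    153  0.4037   +0.313  -0.012  +1.345  -0.393
    230  0.6069   +0.655  -0.112  +2.021  -0.591


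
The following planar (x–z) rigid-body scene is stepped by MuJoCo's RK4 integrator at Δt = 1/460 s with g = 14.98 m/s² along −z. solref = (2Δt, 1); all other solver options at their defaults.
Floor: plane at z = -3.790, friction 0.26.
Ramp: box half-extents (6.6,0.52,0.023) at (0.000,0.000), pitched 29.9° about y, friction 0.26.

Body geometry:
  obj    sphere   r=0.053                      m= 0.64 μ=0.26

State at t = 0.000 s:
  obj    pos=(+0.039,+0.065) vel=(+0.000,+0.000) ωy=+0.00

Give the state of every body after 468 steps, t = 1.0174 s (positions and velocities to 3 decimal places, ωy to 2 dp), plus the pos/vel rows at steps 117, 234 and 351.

State at t = 1.0174 s:
  obj    pos=(+2.432,-1.311) vel=(+4.704,-2.705) ωy=+102.38

Key-timestep trajectory:
   step    t(s)  obj.x    obj.z    obj.vx   obj.vz 
    117  0.2543   +0.189  -0.021  +1.176  -0.676
    234  0.5087   +0.637  -0.279  +2.352  -1.353
    351  0.7630   +1.385  -0.709  +3.528  -2.029


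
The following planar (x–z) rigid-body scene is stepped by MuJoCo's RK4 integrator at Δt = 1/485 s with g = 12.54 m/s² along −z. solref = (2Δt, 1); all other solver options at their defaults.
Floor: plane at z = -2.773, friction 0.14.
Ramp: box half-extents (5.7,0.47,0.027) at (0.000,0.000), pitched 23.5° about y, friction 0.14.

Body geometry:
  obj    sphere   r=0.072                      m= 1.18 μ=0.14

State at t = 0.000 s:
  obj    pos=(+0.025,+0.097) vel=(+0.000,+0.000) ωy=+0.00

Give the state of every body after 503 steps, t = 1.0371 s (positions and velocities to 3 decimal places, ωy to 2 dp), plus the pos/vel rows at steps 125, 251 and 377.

State at t = 1.0371 s:
  obj    pos=(+1.787,-0.669) vel=(+3.397,-1.477) ωy=+51.44

Key-timestep trajectory:
   step    t(s)  obj.x    obj.z    obj.vx   obj.vz 
    125  0.2577   +0.134  +0.050  +0.844  -0.367
    251  0.5175   +0.464  -0.094  +1.695  -0.737
    377  0.7773   +1.015  -0.333  +2.546  -1.107


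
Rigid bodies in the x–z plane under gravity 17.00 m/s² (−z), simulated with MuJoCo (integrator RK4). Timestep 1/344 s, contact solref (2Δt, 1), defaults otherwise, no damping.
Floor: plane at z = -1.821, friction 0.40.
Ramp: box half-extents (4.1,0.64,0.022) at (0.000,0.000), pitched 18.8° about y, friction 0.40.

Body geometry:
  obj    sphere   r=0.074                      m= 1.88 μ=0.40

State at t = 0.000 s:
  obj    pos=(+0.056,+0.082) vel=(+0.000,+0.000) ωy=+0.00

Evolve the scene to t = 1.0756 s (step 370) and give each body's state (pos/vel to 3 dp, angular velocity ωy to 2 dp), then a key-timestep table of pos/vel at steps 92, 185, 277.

State at t = 1.0756 s:
  obj    pos=(+2.199,-0.647) vel=(+3.984,-1.356) ωy=+56.87

Key-timestep trajectory:
   step    t(s)  obj.x    obj.z    obj.vx   obj.vz 
     92  0.2674   +0.189  +0.037  +0.991  -0.337
    185  0.5378   +0.592  -0.100  +1.992  -0.678
    277  0.8052   +1.257  -0.327  +2.983  -1.015


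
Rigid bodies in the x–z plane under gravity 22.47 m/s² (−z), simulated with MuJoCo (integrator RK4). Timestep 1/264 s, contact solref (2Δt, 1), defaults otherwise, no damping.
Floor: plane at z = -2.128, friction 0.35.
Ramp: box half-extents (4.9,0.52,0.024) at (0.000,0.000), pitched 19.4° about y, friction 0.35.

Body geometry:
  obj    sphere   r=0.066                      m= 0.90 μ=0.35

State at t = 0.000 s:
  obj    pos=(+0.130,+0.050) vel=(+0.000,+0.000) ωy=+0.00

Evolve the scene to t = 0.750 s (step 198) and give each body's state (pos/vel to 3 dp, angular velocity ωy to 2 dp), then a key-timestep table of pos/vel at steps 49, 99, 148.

State at t = 0.750 s:
  obj    pos=(+1.544,-0.448) vel=(+3.771,-1.328) ωy=+60.57

Key-timestep trajectory:
   step    t(s)  obj.x    obj.z    obj.vx   obj.vz 
     49  0.1856   +0.217  +0.019  +0.933  -0.329
     99  0.3750   +0.484  -0.075  +1.886  -0.664
    148  0.5606   +0.920  -0.229  +2.819  -0.993


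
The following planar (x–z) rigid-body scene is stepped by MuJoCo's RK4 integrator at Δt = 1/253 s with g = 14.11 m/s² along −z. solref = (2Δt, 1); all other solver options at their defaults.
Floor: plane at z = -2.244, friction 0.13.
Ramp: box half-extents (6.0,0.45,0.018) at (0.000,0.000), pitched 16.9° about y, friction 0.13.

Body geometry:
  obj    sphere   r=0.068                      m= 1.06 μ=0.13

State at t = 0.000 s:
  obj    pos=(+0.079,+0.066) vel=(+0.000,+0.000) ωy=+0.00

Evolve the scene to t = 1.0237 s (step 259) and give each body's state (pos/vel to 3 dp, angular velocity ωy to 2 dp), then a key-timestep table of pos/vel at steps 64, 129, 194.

State at t = 1.0237 s:
  obj    pos=(+1.548,-0.380) vel=(+2.870,-0.872) ωy=+44.10

Key-timestep trajectory:
   step    t(s)  obj.x    obj.z    obj.vx   obj.vz 
     64  0.2530   +0.169  +0.039  +0.709  -0.216
    129  0.5099   +0.443  -0.045  +1.430  -0.434
    194  0.7668   +0.903  -0.185  +2.150  -0.653


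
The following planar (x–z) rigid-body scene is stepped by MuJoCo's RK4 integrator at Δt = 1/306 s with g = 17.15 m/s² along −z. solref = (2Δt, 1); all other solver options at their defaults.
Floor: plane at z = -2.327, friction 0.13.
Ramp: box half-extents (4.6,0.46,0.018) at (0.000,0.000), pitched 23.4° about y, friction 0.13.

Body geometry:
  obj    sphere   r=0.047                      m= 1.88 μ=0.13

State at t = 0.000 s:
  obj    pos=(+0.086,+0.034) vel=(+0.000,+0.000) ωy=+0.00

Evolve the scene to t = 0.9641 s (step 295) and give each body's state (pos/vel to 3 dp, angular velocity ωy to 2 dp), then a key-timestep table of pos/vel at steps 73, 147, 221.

State at t = 0.9641 s:
  obj    pos=(+2.161,-0.864) vel=(+4.305,-1.863) ωy=+99.77

Key-timestep trajectory:
   step    t(s)  obj.x    obj.z    obj.vx   obj.vz 
     73  0.2386   +0.213  -0.021  +1.065  -0.461
    147  0.4804   +0.601  -0.189  +2.145  -0.928
    221  0.7222   +1.251  -0.470  +3.225  -1.396


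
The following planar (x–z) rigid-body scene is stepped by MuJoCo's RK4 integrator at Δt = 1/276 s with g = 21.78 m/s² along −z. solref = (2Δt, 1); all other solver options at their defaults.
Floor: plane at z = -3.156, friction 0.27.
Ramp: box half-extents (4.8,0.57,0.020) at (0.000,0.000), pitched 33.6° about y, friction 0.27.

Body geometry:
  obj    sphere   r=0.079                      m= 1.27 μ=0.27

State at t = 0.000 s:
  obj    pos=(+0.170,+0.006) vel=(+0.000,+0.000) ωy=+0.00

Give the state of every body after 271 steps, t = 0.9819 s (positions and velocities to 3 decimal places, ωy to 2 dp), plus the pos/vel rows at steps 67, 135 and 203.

State at t = 0.9819 s:
  obj    pos=(+3.627,-2.291) vel=(+7.041,-4.678) ωy=+106.98

Key-timestep trajectory:
   step    t(s)  obj.x    obj.z    obj.vx   obj.vz 
     67  0.2428   +0.381  -0.135  +1.741  -1.157
    135  0.4891   +1.028  -0.564  +3.508  -2.331
    203  0.7355   +2.110  -1.283  +5.275  -3.504


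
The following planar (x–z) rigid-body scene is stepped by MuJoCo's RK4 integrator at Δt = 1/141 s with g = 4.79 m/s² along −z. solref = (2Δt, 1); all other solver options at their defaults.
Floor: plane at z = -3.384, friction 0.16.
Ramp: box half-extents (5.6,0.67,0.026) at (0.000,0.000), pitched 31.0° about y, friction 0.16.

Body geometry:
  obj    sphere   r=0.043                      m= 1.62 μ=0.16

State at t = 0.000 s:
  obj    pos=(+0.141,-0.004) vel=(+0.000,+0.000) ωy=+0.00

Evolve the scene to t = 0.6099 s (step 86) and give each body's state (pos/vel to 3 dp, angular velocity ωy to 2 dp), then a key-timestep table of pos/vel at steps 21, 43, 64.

State at t = 0.6099 s:
  obj    pos=(+0.430,-0.178) vel=(+0.943,-0.576) ωy=+23.21

Key-timestep trajectory:
   step    t(s)  obj.x    obj.z    obj.vx   obj.vz 
     21  0.1489   +0.158  -0.015  +0.233  -0.135
     43  0.3050   +0.213  -0.048  +0.471  -0.289
     64  0.4539   +0.301  -0.100  +0.707  -0.417


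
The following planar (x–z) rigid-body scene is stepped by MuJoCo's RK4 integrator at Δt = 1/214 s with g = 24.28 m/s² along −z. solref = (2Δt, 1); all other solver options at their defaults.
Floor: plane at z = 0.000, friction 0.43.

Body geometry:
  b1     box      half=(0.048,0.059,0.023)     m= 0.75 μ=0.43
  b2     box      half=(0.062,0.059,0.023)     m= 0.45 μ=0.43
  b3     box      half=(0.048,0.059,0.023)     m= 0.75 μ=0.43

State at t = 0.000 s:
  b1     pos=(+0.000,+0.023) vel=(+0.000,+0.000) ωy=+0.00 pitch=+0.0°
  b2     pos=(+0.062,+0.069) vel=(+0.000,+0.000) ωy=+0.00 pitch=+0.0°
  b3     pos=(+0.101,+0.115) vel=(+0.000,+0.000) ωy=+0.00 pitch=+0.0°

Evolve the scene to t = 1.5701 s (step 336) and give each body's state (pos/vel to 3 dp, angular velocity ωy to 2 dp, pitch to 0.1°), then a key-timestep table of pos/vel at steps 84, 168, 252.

State at t = 1.5701 s:
  b1     pos=(-0.001,+0.023) vel=(+0.000,+0.000) ωy=+0.00 pitch=+0.0°
  b2     pos=(+0.072,+0.056) vel=(+0.001,-0.001) ωy=-0.02 pitch=+37.1°
  b3     pos=(+0.193,+0.048) vel=(+0.000,+0.000) ωy=+0.00 pitch=+90.0°

Key-timestep trajectory:
   step    t(s)  b1.x    b1.z    b1.vx   b1.vz   b2.x    b2.z    b2.vx   b2.vz   b3.x    b3.z    b3.vx   b3.vz 
     84  0.3925   +0.000  +0.023  +0.000  +0.000   +0.071  +0.057  +0.001  -0.001   +0.200  +0.051  -0.260  -0.097
    168  0.7850   +0.000  +0.023  +0.000  +0.000   +0.072  +0.056  +0.001  -0.001   +0.193  +0.048  +0.000  +0.000
    252  1.1776   -0.001  +0.023  +0.000  +0.000   +0.072  +0.056  +0.001  -0.001   +0.193  +0.048  +0.000  +0.000


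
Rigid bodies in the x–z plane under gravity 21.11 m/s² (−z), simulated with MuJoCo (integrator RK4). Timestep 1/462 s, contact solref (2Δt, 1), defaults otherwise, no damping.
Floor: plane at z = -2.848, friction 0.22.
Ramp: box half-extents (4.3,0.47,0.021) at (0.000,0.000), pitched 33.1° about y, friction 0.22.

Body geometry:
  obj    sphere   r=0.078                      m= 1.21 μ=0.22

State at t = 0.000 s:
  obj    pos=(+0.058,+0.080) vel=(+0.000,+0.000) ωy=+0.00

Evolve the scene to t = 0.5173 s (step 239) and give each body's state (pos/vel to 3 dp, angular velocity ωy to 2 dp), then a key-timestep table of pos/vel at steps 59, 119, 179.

State at t = 0.5173 s:
  obj    pos=(+0.981,-0.522) vel=(+3.569,-2.326) ωy=+54.60

Key-timestep trajectory:
   step    t(s)  obj.x    obj.z    obj.vx   obj.vz 
     59  0.1277   +0.114  +0.044  +0.881  -0.574
    119  0.2576   +0.287  -0.069  +1.777  -1.158
    179  0.3874   +0.576  -0.257  +2.673  -1.742


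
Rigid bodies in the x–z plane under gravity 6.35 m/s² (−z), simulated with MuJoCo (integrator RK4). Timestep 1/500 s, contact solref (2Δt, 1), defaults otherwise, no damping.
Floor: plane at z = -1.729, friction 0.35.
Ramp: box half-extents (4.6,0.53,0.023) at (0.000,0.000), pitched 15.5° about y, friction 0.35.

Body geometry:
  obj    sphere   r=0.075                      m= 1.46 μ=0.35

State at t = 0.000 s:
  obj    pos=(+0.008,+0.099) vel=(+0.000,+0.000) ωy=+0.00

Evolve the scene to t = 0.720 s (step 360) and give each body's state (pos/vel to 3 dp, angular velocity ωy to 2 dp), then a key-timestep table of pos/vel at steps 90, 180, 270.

State at t = 0.720 s:
  obj    pos=(+0.311,+0.015) vel=(+0.841,-0.233) ωy=+11.64

Key-timestep trajectory:
   step    t(s)  obj.x    obj.z    obj.vx   obj.vz 
     90  0.1800   +0.027  +0.094  +0.210  -0.058
    180  0.3600   +0.084  +0.078  +0.421  -0.117
    270  0.5400   +0.178  +0.052  +0.631  -0.175


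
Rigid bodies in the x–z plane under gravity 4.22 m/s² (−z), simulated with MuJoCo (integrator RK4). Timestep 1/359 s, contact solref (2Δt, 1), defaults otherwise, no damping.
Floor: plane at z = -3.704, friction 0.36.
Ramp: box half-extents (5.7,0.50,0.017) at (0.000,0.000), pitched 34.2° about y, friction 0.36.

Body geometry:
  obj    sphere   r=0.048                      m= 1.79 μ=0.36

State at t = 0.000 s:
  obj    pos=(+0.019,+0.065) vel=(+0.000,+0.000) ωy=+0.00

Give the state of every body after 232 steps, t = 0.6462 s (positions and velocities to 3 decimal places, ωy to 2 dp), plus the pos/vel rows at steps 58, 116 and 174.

State at t = 0.6462 s:
  obj    pos=(+0.312,-0.133) vel=(+0.906,-0.615) ωy=+22.81

Key-timestep trajectory:
   step    t(s)  obj.x    obj.z    obj.vx   obj.vz 
     58  0.1616   +0.038  +0.053  +0.226  -0.154
    116  0.3231   +0.092  +0.016  +0.453  -0.308
    174  0.4847   +0.184  -0.046  +0.679  -0.462


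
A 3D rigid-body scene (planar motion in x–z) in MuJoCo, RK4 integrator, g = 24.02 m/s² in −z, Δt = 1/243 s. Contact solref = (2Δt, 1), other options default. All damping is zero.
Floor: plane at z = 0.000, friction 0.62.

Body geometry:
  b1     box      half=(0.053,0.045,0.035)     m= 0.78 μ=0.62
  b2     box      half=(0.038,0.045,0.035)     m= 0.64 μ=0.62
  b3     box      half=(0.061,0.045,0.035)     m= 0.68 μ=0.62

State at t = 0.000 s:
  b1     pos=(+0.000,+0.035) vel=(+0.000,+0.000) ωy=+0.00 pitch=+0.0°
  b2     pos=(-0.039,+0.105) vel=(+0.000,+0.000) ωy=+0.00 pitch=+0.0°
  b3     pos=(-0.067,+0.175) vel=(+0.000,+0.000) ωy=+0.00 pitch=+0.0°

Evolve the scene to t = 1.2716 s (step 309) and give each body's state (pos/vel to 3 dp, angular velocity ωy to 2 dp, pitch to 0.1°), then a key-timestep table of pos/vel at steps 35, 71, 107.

State at t = 1.2716 s:
  b1     pos=(+0.000,+0.035) vel=(+0.000,+0.000) ωy=+0.00 pitch=+0.0°
  b2     pos=(-0.096,+0.038) vel=(+0.000,+0.000) ωy=+0.00 pitch=-90.0°
  b3     pos=(-0.289,+0.035) vel=(+0.000,+0.000) ωy=+0.00 pitch=+180.0°

Key-timestep trajectory:
   step    t(s)  b1.x    b1.z    b1.vx   b1.vz   b2.x    b2.z    b2.vx   b2.vz   b3.x    b3.z    b3.vx   b3.vz 
     35  0.1440   +0.000  +0.035  +0.000  +0.000   -0.041  +0.105  -0.028  +0.010   -0.072  +0.174  -0.083  -0.015
     71  0.2922   +0.000  +0.035  +0.001  +0.000   -0.057  +0.107  -0.262  -0.046   -0.114  +0.157  -0.619  -0.435
    107  0.4403   +0.000  +0.035  +0.000  +0.000   -0.095  +0.038  -0.005  +0.047   -0.230  +0.070  -0.753  -0.078


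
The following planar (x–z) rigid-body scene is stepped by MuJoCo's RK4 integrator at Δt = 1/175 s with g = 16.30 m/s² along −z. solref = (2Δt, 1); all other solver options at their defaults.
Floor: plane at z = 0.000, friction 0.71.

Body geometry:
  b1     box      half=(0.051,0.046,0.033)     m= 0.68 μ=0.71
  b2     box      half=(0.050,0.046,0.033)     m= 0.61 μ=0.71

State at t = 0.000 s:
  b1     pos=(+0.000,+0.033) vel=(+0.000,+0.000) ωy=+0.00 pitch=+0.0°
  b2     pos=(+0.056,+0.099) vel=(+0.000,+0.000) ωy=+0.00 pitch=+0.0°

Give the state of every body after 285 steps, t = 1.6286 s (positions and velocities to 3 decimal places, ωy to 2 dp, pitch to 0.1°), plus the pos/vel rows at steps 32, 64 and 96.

State at t = 1.6286 s:
  b1     pos=(+0.000,+0.033) vel=(+0.000,+0.000) ωy=+0.00 pitch=+0.0°
  b2     pos=(+0.101,+0.050) vel=(+0.000,+0.000) ωy=+0.00 pitch=+90.0°

Key-timestep trajectory:
   step    t(s)  b1.x    b1.z    b1.vx   b1.vz   b2.x    b2.z    b2.vx   b2.vz 
     32  0.1829   +0.000  +0.033  +0.000  +0.000   +0.083  +0.077  +0.302  -0.635
     64  0.3657   +0.000  +0.033  +0.000  +0.000   +0.126  +0.059  +0.012  +0.002
     96  0.5486   +0.000  +0.033  +0.000  +0.000   +0.096  +0.052  -0.068  +0.089


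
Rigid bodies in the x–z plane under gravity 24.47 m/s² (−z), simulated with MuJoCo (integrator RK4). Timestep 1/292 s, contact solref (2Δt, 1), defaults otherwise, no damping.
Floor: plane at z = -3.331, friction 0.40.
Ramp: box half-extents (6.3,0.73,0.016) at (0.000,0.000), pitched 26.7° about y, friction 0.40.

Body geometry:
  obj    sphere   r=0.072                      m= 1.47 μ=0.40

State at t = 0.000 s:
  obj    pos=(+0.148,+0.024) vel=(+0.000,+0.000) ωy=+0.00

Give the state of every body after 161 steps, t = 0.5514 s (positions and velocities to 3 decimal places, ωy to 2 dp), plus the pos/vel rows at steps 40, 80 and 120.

State at t = 0.5514 s:
  obj    pos=(+1.215,-0.512) vel=(+3.869,-1.946) ωy=+60.13

Key-timestep trajectory:
   step    t(s)  obj.x    obj.z    obj.vx   obj.vz 
     40  0.1370   +0.214  -0.009  +0.961  -0.484
     80  0.2740   +0.411  -0.108  +1.922  -0.967
    120  0.4110   +0.741  -0.274  +2.884  -1.450


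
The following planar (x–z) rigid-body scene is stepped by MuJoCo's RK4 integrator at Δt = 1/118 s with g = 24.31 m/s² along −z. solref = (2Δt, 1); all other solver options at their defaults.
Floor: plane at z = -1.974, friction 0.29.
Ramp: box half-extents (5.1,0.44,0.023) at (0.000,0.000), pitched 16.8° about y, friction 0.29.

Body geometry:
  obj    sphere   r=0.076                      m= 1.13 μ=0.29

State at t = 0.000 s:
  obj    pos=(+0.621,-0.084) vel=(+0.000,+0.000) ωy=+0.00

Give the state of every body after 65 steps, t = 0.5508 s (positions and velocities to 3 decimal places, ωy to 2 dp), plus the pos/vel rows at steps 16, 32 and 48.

State at t = 0.5508 s:
  obj    pos=(+1.350,-0.304) vel=(+2.646,-0.799) ωy=+36.36

Key-timestep trajectory:
   step    t(s)  obj.x    obj.z    obj.vx   obj.vz 
     16  0.1356   +0.665  -0.097  +0.652  -0.196
     32  0.2712   +0.798  -0.137  +1.303  -0.393
     48  0.4068   +1.019  -0.204  +1.954  -0.590


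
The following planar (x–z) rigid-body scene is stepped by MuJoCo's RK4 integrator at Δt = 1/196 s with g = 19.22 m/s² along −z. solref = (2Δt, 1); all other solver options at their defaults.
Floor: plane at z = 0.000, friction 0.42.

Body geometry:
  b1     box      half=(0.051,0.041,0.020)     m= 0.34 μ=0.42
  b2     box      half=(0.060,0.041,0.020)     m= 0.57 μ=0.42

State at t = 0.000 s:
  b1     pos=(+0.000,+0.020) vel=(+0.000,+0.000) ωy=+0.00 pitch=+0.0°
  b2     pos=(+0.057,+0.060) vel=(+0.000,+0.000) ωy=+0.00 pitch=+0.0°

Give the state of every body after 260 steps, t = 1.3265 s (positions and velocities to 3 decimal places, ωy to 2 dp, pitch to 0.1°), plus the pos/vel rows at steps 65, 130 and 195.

State at t = 1.3265 s:
  b1     pos=(-0.001,+0.020) vel=(-0.001,+0.000) ωy=+0.00 pitch=+0.0°
  b2     pos=(+0.069,+0.051) vel=(+0.001,-0.001) ωy=-0.03 pitch=+34.8°

Key-timestep trajectory:
   step    t(s)  b1.x    b1.z    b1.vx   b1.vz   b2.x    b2.z    b2.vx   b2.vz 
     65  0.3316   +0.000  +0.020  -0.001  +0.000   +0.068  +0.052  +0.007  -0.007
    130  0.6633   -0.001  +0.020  -0.001  +0.000   +0.068  +0.051  +0.000  +0.000
    195  0.9949   -0.001  +0.020  -0.001  +0.000   +0.069  +0.051  +0.000  +0.000


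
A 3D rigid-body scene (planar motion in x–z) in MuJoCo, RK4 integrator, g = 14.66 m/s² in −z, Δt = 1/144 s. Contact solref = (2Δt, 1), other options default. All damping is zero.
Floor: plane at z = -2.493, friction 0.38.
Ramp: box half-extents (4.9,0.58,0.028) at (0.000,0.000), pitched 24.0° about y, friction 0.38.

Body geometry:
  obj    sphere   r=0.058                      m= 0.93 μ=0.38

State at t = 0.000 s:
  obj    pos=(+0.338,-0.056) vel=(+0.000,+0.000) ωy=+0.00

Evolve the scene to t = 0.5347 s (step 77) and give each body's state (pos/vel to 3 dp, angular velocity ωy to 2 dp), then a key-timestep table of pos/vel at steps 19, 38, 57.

State at t = 0.5347 s:
  obj    pos=(+0.894,-0.304) vel=(+2.081,-0.926) ωy=+39.25

Key-timestep trajectory:
   step    t(s)  obj.x    obj.z    obj.vx   obj.vz 
     19  0.1319   +0.372  -0.071  +0.514  -0.229
     38  0.2639   +0.473  -0.117  +1.027  -0.457
     57  0.3958   +0.643  -0.192  +1.540  -0.686


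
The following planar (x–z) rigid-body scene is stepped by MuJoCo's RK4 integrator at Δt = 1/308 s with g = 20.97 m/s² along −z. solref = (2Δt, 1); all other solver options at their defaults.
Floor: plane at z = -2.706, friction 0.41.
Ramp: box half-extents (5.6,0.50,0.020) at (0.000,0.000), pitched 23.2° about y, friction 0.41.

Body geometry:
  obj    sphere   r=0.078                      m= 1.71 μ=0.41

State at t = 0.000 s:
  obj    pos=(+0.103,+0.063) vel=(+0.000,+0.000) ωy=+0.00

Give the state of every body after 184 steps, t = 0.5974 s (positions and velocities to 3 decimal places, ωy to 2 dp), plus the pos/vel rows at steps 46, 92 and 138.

State at t = 0.5974 s:
  obj    pos=(+1.071,-0.352) vel=(+3.240,-1.389) ωy=+45.18

Key-timestep trajectory:
   step    t(s)  obj.x    obj.z    obj.vx   obj.vz 
     46  0.1494   +0.163  +0.037  +0.810  -0.347
     92  0.2987   +0.345  -0.041  +1.620  -0.694
    138  0.4481   +0.647  -0.171  +2.430  -1.042


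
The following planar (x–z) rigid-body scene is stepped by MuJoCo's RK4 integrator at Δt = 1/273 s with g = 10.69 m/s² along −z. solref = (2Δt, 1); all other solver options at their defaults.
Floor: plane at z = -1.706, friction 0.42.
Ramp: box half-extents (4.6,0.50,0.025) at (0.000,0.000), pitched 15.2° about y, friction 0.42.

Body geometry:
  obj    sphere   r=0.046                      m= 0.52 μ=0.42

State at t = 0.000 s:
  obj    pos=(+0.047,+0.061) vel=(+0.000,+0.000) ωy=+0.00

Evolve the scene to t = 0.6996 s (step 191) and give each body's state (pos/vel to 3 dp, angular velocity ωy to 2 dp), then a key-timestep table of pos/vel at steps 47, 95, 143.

State at t = 0.6996 s:
  obj    pos=(+0.520,-0.068) vel=(+1.352,-0.367) ωy=+30.44

Key-timestep trajectory:
   step    t(s)  obj.x    obj.z    obj.vx   obj.vz 
     47  0.1722   +0.076  +0.053  +0.333  -0.090
     95  0.3480   +0.164  +0.029  +0.672  -0.183
    143  0.5238   +0.312  -0.011  +1.012  -0.275


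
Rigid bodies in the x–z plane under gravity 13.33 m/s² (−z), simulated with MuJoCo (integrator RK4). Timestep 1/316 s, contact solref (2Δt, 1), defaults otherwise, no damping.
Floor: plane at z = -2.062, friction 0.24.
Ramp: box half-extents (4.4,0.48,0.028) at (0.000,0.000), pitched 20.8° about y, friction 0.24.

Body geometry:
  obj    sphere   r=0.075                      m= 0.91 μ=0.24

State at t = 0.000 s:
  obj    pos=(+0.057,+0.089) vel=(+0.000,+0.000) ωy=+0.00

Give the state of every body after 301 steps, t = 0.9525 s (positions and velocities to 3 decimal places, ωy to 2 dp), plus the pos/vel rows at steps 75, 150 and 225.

State at t = 0.9525 s:
  obj    pos=(+1.491,-0.456) vel=(+3.011,-1.144) ωy=+42.94

Key-timestep trajectory:
   step    t(s)  obj.x    obj.z    obj.vx   obj.vz 
     75  0.2373   +0.146  +0.055  +0.750  -0.285
    150  0.4747   +0.413  -0.047  +1.500  -0.570
    225  0.7120   +0.858  -0.216  +2.251  -0.855


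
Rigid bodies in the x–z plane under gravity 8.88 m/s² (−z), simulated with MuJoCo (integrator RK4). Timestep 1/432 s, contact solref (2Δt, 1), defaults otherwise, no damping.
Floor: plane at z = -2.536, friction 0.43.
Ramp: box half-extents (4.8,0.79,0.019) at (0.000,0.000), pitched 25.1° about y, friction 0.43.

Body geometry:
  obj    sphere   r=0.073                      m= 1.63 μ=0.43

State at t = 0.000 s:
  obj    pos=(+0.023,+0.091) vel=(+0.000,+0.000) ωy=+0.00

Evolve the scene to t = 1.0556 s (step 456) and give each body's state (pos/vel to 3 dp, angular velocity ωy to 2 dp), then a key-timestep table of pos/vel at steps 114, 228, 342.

State at t = 1.0556 s:
  obj    pos=(+1.380,-0.545) vel=(+2.572,-1.205) ωy=+38.90

Key-timestep trajectory:
   step    t(s)  obj.x    obj.z    obj.vx   obj.vz 
    114  0.2639   +0.108  +0.051  +0.643  -0.301
    228  0.5278   +0.362  -0.068  +1.286  -0.602
    342  0.7917   +0.787  -0.267  +1.929  -0.904


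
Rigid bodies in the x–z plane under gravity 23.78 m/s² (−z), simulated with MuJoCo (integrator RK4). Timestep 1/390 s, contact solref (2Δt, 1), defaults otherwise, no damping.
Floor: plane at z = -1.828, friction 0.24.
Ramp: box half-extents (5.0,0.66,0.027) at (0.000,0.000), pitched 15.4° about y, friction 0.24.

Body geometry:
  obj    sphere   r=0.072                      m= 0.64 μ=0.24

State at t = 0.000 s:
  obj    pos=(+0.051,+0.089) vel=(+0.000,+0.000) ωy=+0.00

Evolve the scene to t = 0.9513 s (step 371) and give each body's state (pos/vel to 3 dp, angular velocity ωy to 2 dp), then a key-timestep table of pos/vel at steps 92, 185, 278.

State at t = 0.9513 s:
  obj    pos=(+2.019,-0.453) vel=(+4.137,-1.139) ωy=+59.59

Key-timestep trajectory:
   step    t(s)  obj.x    obj.z    obj.vx   obj.vz 
     92  0.2359   +0.172  +0.055  +1.026  -0.283
    185  0.4744   +0.540  -0.046  +2.063  -0.568
    278  0.7128   +1.156  -0.216  +3.100  -0.854


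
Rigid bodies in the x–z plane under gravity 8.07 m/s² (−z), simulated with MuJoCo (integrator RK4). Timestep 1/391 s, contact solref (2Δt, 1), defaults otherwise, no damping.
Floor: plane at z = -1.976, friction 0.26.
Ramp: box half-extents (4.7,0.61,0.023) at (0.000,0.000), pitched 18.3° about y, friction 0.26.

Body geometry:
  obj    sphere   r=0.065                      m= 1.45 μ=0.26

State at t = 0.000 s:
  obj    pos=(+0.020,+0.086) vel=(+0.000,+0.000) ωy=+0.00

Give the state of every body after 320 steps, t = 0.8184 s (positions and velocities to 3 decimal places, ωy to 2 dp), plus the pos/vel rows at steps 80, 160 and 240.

State at t = 0.8184 s:
  obj    pos=(+0.596,-0.104) vel=(+1.406,-0.465) ωy=+22.79

Key-timestep trajectory:
   step    t(s)  obj.x    obj.z    obj.vx   obj.vz 
     80  0.2046   +0.056  +0.074  +0.352  -0.116
    160  0.4092   +0.164  +0.038  +0.703  -0.233
    240  0.6138   +0.344  -0.021  +1.055  -0.349


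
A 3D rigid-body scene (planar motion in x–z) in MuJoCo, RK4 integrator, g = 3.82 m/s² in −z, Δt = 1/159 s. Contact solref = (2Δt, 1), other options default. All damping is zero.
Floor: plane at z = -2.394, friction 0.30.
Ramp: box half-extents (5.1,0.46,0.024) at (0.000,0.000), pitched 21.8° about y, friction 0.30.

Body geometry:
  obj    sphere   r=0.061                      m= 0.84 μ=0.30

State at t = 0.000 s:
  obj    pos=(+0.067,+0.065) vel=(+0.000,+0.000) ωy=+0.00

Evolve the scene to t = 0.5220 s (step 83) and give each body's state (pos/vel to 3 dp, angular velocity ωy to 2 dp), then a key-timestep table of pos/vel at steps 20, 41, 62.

State at t = 0.5220 s:
  obj    pos=(+0.195,+0.013) vel=(+0.491,-0.196) ωy=+8.67

Key-timestep trajectory:
   step    t(s)  obj.x    obj.z    obj.vx   obj.vz 
     20  0.1258   +0.074  +0.062  +0.118  -0.047
     41  0.2579   +0.098  +0.052  +0.243  -0.097
     62  0.3899   +0.139  +0.036  +0.367  -0.147


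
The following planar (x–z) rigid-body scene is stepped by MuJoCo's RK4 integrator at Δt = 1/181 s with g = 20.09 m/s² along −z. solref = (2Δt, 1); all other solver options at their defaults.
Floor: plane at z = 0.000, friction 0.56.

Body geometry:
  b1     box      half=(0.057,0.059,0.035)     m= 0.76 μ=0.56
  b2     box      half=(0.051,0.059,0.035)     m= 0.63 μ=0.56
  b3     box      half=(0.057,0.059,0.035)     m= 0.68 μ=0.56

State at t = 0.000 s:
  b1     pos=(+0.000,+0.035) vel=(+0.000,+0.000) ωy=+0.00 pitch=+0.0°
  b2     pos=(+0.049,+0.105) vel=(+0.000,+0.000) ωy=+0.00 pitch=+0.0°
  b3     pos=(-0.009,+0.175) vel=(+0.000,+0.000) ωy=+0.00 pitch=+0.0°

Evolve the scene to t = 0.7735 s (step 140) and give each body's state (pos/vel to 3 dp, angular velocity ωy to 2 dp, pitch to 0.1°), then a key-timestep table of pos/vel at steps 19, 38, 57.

State at t = 0.7735 s:
  b1     pos=(+0.000,+0.035) vel=(+0.000,+0.000) ωy=+0.00 pitch=+0.0°
  b2     pos=(+0.049,+0.105) vel=(+0.000,+0.000) ωy=+0.00 pitch=+0.1°
  b3     pos=(-0.146,+0.035) vel=(+0.000,+0.000) ωy=+0.00 pitch=+180.0°

Key-timestep trajectory:
   step    t(s)  b1.x    b1.z    b1.vx   b1.vz   b2.x    b2.z    b2.vx   b2.vz   b3.x    b3.z    b3.vx   b3.vz 
     19  0.1050   +0.000  +0.035  +0.001  +0.000   +0.049  +0.105  +0.002  +0.000   -0.021  +0.170  -0.252  -0.143
     38  0.2099   +0.000  +0.035  +0.000  +0.000   +0.049  +0.105  +0.000  +0.001   -0.066  +0.126  -0.746  -0.074
     57  0.3149   +0.000  +0.035  +0.000  +0.000   +0.049  +0.105  +0.000  +0.000   -0.145  +0.030  -0.293  -0.943


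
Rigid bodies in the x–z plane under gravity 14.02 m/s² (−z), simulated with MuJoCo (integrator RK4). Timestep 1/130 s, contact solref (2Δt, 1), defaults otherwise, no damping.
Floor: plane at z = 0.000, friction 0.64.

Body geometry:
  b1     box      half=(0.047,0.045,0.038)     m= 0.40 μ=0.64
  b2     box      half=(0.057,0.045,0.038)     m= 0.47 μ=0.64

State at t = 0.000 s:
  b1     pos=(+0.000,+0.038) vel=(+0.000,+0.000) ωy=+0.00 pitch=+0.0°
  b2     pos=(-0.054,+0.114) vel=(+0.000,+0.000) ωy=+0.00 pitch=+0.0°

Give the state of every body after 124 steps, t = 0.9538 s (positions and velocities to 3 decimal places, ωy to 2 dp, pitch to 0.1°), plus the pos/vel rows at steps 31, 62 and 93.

State at t = 0.9538 s:
  b1     pos=(+0.000,+0.038) vel=(+0.000,+0.000) ωy=+0.00 pitch=+0.0°
  b2     pos=(-0.106,+0.057) vel=(-0.001,+0.001) ωy=-0.01 pitch=-90.0°

Key-timestep trajectory:
   step    t(s)  b1.x    b1.z    b1.vx   b1.vz   b2.x    b2.z    b2.vx   b2.vz 
     31  0.2385   +0.000  +0.038  +0.000  +0.000   -0.101  +0.058  -0.656  -0.372
     62  0.4769   +0.000  +0.038  +0.000  +0.000   -0.140  +0.068  -0.004  +0.000
     93  0.7154   +0.000  +0.038  +0.000  +0.000   -0.107  +0.058  +0.393  -0.269


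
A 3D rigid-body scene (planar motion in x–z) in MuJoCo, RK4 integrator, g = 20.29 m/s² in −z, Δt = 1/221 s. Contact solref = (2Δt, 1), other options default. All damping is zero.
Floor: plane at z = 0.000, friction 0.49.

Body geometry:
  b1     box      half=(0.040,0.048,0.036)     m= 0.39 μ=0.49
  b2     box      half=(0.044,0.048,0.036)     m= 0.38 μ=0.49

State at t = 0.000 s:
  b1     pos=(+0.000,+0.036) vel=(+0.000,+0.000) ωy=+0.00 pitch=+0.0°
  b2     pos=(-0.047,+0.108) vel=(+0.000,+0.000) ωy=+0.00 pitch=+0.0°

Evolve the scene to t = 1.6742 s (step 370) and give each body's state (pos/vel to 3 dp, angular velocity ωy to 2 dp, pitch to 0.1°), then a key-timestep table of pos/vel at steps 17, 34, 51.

State at t = 1.6742 s:
  b1     pos=(+0.000,+0.036) vel=(+0.000,+0.000) ωy=+0.00 pitch=+0.0°
  b2     pos=(-0.090,+0.044) vel=(+0.000,+0.000) ωy=+0.00 pitch=-90.0°

Key-timestep trajectory:
   step    t(s)  b1.x    b1.z    b1.vx   b1.vz   b2.x    b2.z    b2.vx   b2.vz 
     17  0.0769   +0.000  +0.036  +0.001  +0.000   -0.054  +0.106  -0.202  -0.079
     34  0.1538   +0.000  +0.036  +0.000  +0.000   -0.078  +0.078  -0.375  -0.916
     51  0.2308   +0.000  +0.036  +0.000  +0.000   -0.094  +0.046  +0.098  -0.029


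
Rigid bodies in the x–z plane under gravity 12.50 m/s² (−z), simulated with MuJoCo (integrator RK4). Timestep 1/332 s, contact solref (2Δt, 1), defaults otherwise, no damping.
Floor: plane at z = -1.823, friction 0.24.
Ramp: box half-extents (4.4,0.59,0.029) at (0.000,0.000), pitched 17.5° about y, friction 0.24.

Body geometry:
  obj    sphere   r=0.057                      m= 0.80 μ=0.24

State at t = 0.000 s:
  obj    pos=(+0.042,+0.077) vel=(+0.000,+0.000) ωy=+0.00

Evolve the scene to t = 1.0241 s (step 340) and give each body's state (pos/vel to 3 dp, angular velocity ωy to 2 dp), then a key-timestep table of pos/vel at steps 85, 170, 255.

State at t = 1.0241 s:
  obj    pos=(+1.385,-0.346) vel=(+2.622,-0.827) ωy=+48.23

Key-timestep trajectory:
   step    t(s)  obj.x    obj.z    obj.vx   obj.vz 
     85  0.2560   +0.126  +0.050  +0.656  -0.207
    170  0.5120   +0.378  -0.029  +1.311  -0.413
    255  0.7681   +0.797  -0.161  +1.967  -0.620
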